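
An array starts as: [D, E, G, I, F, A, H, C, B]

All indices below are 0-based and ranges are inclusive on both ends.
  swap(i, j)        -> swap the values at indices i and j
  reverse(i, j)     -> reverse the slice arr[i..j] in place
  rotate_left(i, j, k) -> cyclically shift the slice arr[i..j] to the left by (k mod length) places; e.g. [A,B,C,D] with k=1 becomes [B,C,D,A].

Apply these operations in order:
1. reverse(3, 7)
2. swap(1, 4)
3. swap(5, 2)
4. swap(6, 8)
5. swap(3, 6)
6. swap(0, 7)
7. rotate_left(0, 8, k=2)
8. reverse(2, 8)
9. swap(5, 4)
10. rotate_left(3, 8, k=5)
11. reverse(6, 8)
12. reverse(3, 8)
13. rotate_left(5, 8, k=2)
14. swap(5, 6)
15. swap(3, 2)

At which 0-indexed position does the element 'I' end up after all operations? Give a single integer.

Answer: 6

Derivation:
After 1 (reverse(3, 7)): [D, E, G, C, H, A, F, I, B]
After 2 (swap(1, 4)): [D, H, G, C, E, A, F, I, B]
After 3 (swap(5, 2)): [D, H, A, C, E, G, F, I, B]
After 4 (swap(6, 8)): [D, H, A, C, E, G, B, I, F]
After 5 (swap(3, 6)): [D, H, A, B, E, G, C, I, F]
After 6 (swap(0, 7)): [I, H, A, B, E, G, C, D, F]
After 7 (rotate_left(0, 8, k=2)): [A, B, E, G, C, D, F, I, H]
After 8 (reverse(2, 8)): [A, B, H, I, F, D, C, G, E]
After 9 (swap(5, 4)): [A, B, H, I, D, F, C, G, E]
After 10 (rotate_left(3, 8, k=5)): [A, B, H, E, I, D, F, C, G]
After 11 (reverse(6, 8)): [A, B, H, E, I, D, G, C, F]
After 12 (reverse(3, 8)): [A, B, H, F, C, G, D, I, E]
After 13 (rotate_left(5, 8, k=2)): [A, B, H, F, C, I, E, G, D]
After 14 (swap(5, 6)): [A, B, H, F, C, E, I, G, D]
After 15 (swap(3, 2)): [A, B, F, H, C, E, I, G, D]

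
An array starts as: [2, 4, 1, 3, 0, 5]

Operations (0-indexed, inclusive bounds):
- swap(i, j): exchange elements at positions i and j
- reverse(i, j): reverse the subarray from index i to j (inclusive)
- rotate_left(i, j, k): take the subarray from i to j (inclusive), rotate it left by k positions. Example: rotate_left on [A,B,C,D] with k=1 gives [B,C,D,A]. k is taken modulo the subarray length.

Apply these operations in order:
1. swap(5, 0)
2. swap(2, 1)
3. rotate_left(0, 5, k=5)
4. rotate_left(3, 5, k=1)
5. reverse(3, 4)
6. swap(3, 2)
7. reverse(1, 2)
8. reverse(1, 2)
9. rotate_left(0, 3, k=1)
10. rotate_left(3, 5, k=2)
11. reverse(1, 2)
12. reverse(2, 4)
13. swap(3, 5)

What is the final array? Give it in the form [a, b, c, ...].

Answer: [5, 1, 2, 3, 0, 4]

Derivation:
After 1 (swap(5, 0)): [5, 4, 1, 3, 0, 2]
After 2 (swap(2, 1)): [5, 1, 4, 3, 0, 2]
After 3 (rotate_left(0, 5, k=5)): [2, 5, 1, 4, 3, 0]
After 4 (rotate_left(3, 5, k=1)): [2, 5, 1, 3, 0, 4]
After 5 (reverse(3, 4)): [2, 5, 1, 0, 3, 4]
After 6 (swap(3, 2)): [2, 5, 0, 1, 3, 4]
After 7 (reverse(1, 2)): [2, 0, 5, 1, 3, 4]
After 8 (reverse(1, 2)): [2, 5, 0, 1, 3, 4]
After 9 (rotate_left(0, 3, k=1)): [5, 0, 1, 2, 3, 4]
After 10 (rotate_left(3, 5, k=2)): [5, 0, 1, 4, 2, 3]
After 11 (reverse(1, 2)): [5, 1, 0, 4, 2, 3]
After 12 (reverse(2, 4)): [5, 1, 2, 4, 0, 3]
After 13 (swap(3, 5)): [5, 1, 2, 3, 0, 4]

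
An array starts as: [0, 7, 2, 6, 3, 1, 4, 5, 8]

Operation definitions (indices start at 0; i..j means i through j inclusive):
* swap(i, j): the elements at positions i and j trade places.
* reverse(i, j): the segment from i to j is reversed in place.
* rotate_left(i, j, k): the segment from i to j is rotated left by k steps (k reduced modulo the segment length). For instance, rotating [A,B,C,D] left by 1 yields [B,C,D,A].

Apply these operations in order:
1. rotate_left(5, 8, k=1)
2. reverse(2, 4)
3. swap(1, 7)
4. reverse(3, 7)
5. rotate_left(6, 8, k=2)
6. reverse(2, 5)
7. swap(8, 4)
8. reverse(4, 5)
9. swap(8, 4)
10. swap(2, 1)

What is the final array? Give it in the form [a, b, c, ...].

Answer: [0, 4, 8, 5, 7, 6, 1, 2, 3]

Derivation:
After 1 (rotate_left(5, 8, k=1)): [0, 7, 2, 6, 3, 4, 5, 8, 1]
After 2 (reverse(2, 4)): [0, 7, 3, 6, 2, 4, 5, 8, 1]
After 3 (swap(1, 7)): [0, 8, 3, 6, 2, 4, 5, 7, 1]
After 4 (reverse(3, 7)): [0, 8, 3, 7, 5, 4, 2, 6, 1]
After 5 (rotate_left(6, 8, k=2)): [0, 8, 3, 7, 5, 4, 1, 2, 6]
After 6 (reverse(2, 5)): [0, 8, 4, 5, 7, 3, 1, 2, 6]
After 7 (swap(8, 4)): [0, 8, 4, 5, 6, 3, 1, 2, 7]
After 8 (reverse(4, 5)): [0, 8, 4, 5, 3, 6, 1, 2, 7]
After 9 (swap(8, 4)): [0, 8, 4, 5, 7, 6, 1, 2, 3]
After 10 (swap(2, 1)): [0, 4, 8, 5, 7, 6, 1, 2, 3]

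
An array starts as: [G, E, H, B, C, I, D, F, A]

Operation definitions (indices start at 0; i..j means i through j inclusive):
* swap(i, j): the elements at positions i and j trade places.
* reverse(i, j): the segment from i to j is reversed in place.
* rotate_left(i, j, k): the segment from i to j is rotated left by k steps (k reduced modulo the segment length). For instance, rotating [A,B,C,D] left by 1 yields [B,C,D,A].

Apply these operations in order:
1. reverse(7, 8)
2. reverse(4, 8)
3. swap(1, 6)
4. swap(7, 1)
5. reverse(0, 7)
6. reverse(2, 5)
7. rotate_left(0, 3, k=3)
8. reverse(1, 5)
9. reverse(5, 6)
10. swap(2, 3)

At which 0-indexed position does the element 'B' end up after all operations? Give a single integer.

Answer: 0

Derivation:
After 1 (reverse(7, 8)): [G, E, H, B, C, I, D, A, F]
After 2 (reverse(4, 8)): [G, E, H, B, F, A, D, I, C]
After 3 (swap(1, 6)): [G, D, H, B, F, A, E, I, C]
After 4 (swap(7, 1)): [G, I, H, B, F, A, E, D, C]
After 5 (reverse(0, 7)): [D, E, A, F, B, H, I, G, C]
After 6 (reverse(2, 5)): [D, E, H, B, F, A, I, G, C]
After 7 (rotate_left(0, 3, k=3)): [B, D, E, H, F, A, I, G, C]
After 8 (reverse(1, 5)): [B, A, F, H, E, D, I, G, C]
After 9 (reverse(5, 6)): [B, A, F, H, E, I, D, G, C]
After 10 (swap(2, 3)): [B, A, H, F, E, I, D, G, C]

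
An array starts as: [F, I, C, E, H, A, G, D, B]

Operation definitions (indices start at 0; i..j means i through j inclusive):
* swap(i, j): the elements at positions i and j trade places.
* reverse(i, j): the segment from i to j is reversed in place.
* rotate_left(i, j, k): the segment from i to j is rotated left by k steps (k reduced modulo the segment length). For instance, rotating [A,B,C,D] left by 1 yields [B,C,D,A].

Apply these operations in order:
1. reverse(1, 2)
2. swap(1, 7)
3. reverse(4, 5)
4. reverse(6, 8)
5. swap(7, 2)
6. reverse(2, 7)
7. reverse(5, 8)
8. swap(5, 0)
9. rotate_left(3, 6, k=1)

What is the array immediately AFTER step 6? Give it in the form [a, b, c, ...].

Answer: [F, D, I, B, H, A, E, C, G]

Derivation:
After 1 (reverse(1, 2)): [F, C, I, E, H, A, G, D, B]
After 2 (swap(1, 7)): [F, D, I, E, H, A, G, C, B]
After 3 (reverse(4, 5)): [F, D, I, E, A, H, G, C, B]
After 4 (reverse(6, 8)): [F, D, I, E, A, H, B, C, G]
After 5 (swap(7, 2)): [F, D, C, E, A, H, B, I, G]
After 6 (reverse(2, 7)): [F, D, I, B, H, A, E, C, G]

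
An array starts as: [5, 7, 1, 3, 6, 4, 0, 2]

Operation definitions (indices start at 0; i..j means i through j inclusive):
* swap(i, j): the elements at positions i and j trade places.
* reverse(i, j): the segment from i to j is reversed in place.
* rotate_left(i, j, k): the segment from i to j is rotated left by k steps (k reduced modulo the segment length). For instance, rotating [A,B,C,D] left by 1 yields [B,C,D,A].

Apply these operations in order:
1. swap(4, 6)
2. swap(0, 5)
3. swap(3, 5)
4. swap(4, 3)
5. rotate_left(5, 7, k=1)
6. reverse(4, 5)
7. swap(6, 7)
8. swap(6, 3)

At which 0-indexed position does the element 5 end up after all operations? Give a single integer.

After 1 (swap(4, 6)): [5, 7, 1, 3, 0, 4, 6, 2]
After 2 (swap(0, 5)): [4, 7, 1, 3, 0, 5, 6, 2]
After 3 (swap(3, 5)): [4, 7, 1, 5, 0, 3, 6, 2]
After 4 (swap(4, 3)): [4, 7, 1, 0, 5, 3, 6, 2]
After 5 (rotate_left(5, 7, k=1)): [4, 7, 1, 0, 5, 6, 2, 3]
After 6 (reverse(4, 5)): [4, 7, 1, 0, 6, 5, 2, 3]
After 7 (swap(6, 7)): [4, 7, 1, 0, 6, 5, 3, 2]
After 8 (swap(6, 3)): [4, 7, 1, 3, 6, 5, 0, 2]

Answer: 5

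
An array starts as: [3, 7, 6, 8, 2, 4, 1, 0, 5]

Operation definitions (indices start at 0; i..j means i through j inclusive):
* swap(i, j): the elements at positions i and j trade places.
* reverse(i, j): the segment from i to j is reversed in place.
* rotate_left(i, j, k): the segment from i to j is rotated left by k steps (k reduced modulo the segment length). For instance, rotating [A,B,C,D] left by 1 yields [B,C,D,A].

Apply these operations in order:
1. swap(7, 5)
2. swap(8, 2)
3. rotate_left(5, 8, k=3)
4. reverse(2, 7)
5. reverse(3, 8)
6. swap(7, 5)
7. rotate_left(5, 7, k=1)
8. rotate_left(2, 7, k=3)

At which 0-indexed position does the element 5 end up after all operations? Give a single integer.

Answer: 7

Derivation:
After 1 (swap(7, 5)): [3, 7, 6, 8, 2, 0, 1, 4, 5]
After 2 (swap(8, 2)): [3, 7, 5, 8, 2, 0, 1, 4, 6]
After 3 (rotate_left(5, 8, k=3)): [3, 7, 5, 8, 2, 6, 0, 1, 4]
After 4 (reverse(2, 7)): [3, 7, 1, 0, 6, 2, 8, 5, 4]
After 5 (reverse(3, 8)): [3, 7, 1, 4, 5, 8, 2, 6, 0]
After 6 (swap(7, 5)): [3, 7, 1, 4, 5, 6, 2, 8, 0]
After 7 (rotate_left(5, 7, k=1)): [3, 7, 1, 4, 5, 2, 8, 6, 0]
After 8 (rotate_left(2, 7, k=3)): [3, 7, 2, 8, 6, 1, 4, 5, 0]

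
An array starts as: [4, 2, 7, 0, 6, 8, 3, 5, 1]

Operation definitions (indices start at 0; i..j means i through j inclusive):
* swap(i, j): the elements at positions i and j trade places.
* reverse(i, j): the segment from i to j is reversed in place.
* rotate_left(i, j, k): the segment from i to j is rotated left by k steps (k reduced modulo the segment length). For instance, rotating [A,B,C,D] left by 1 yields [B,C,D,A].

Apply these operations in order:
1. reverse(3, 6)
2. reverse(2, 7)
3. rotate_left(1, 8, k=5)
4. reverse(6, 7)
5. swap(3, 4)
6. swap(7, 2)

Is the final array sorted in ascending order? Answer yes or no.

After 1 (reverse(3, 6)): [4, 2, 7, 3, 8, 6, 0, 5, 1]
After 2 (reverse(2, 7)): [4, 2, 5, 0, 6, 8, 3, 7, 1]
After 3 (rotate_left(1, 8, k=5)): [4, 3, 7, 1, 2, 5, 0, 6, 8]
After 4 (reverse(6, 7)): [4, 3, 7, 1, 2, 5, 6, 0, 8]
After 5 (swap(3, 4)): [4, 3, 7, 2, 1, 5, 6, 0, 8]
After 6 (swap(7, 2)): [4, 3, 0, 2, 1, 5, 6, 7, 8]

Answer: no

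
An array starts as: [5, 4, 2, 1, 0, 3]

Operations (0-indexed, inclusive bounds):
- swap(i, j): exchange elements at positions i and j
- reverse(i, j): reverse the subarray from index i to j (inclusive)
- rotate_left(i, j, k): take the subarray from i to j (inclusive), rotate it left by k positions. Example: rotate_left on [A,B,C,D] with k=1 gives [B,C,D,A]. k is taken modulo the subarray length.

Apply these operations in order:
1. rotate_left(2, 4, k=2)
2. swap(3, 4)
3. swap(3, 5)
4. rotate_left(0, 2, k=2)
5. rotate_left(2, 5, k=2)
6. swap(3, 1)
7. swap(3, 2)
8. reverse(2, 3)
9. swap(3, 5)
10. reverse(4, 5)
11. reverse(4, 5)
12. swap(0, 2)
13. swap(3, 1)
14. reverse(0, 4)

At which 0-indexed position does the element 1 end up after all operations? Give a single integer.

Answer: 1

Derivation:
After 1 (rotate_left(2, 4, k=2)): [5, 4, 0, 2, 1, 3]
After 2 (swap(3, 4)): [5, 4, 0, 1, 2, 3]
After 3 (swap(3, 5)): [5, 4, 0, 3, 2, 1]
After 4 (rotate_left(0, 2, k=2)): [0, 5, 4, 3, 2, 1]
After 5 (rotate_left(2, 5, k=2)): [0, 5, 2, 1, 4, 3]
After 6 (swap(3, 1)): [0, 1, 2, 5, 4, 3]
After 7 (swap(3, 2)): [0, 1, 5, 2, 4, 3]
After 8 (reverse(2, 3)): [0, 1, 2, 5, 4, 3]
After 9 (swap(3, 5)): [0, 1, 2, 3, 4, 5]
After 10 (reverse(4, 5)): [0, 1, 2, 3, 5, 4]
After 11 (reverse(4, 5)): [0, 1, 2, 3, 4, 5]
After 12 (swap(0, 2)): [2, 1, 0, 3, 4, 5]
After 13 (swap(3, 1)): [2, 3, 0, 1, 4, 5]
After 14 (reverse(0, 4)): [4, 1, 0, 3, 2, 5]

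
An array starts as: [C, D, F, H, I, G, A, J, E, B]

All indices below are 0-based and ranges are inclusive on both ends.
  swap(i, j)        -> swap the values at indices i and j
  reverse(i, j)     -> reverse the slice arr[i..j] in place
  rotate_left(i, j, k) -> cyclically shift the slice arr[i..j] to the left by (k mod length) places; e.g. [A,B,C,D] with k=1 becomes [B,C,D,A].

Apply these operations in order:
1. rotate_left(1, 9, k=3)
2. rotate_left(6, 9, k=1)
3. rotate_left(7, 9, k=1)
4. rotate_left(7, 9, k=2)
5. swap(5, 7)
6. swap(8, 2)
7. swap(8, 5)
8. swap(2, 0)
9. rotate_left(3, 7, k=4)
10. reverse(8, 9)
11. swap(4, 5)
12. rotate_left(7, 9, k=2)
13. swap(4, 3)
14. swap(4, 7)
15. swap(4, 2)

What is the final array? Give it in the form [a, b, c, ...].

Answer: [H, I, F, J, C, A, G, E, D, B]

Derivation:
After 1 (rotate_left(1, 9, k=3)): [C, I, G, A, J, E, B, D, F, H]
After 2 (rotate_left(6, 9, k=1)): [C, I, G, A, J, E, D, F, H, B]
After 3 (rotate_left(7, 9, k=1)): [C, I, G, A, J, E, D, H, B, F]
After 4 (rotate_left(7, 9, k=2)): [C, I, G, A, J, E, D, F, H, B]
After 5 (swap(5, 7)): [C, I, G, A, J, F, D, E, H, B]
After 6 (swap(8, 2)): [C, I, H, A, J, F, D, E, G, B]
After 7 (swap(8, 5)): [C, I, H, A, J, G, D, E, F, B]
After 8 (swap(2, 0)): [H, I, C, A, J, G, D, E, F, B]
After 9 (rotate_left(3, 7, k=4)): [H, I, C, E, A, J, G, D, F, B]
After 10 (reverse(8, 9)): [H, I, C, E, A, J, G, D, B, F]
After 11 (swap(4, 5)): [H, I, C, E, J, A, G, D, B, F]
After 12 (rotate_left(7, 9, k=2)): [H, I, C, E, J, A, G, F, D, B]
After 13 (swap(4, 3)): [H, I, C, J, E, A, G, F, D, B]
After 14 (swap(4, 7)): [H, I, C, J, F, A, G, E, D, B]
After 15 (swap(4, 2)): [H, I, F, J, C, A, G, E, D, B]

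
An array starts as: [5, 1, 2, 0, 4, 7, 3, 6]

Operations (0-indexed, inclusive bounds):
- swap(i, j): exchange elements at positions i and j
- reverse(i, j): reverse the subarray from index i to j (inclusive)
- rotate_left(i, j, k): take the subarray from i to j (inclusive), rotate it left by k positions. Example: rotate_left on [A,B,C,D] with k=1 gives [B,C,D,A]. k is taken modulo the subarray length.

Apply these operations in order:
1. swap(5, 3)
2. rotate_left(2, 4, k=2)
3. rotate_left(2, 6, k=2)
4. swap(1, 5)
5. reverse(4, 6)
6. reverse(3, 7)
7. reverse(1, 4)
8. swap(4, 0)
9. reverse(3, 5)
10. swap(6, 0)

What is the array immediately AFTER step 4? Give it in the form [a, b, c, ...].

After 1 (swap(5, 3)): [5, 1, 2, 7, 4, 0, 3, 6]
After 2 (rotate_left(2, 4, k=2)): [5, 1, 4, 2, 7, 0, 3, 6]
After 3 (rotate_left(2, 6, k=2)): [5, 1, 7, 0, 3, 4, 2, 6]
After 4 (swap(1, 5)): [5, 4, 7, 0, 3, 1, 2, 6]

Answer: [5, 4, 7, 0, 3, 1, 2, 6]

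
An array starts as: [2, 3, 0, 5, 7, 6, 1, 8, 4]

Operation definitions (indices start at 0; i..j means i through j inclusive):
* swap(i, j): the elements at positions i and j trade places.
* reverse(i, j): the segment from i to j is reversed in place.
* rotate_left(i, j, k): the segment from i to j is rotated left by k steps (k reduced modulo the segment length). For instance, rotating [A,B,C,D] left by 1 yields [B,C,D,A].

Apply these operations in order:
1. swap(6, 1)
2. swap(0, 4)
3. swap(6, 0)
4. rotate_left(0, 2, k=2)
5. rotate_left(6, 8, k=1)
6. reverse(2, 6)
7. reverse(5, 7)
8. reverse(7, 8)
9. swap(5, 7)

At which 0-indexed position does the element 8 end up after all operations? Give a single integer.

After 1 (swap(6, 1)): [2, 1, 0, 5, 7, 6, 3, 8, 4]
After 2 (swap(0, 4)): [7, 1, 0, 5, 2, 6, 3, 8, 4]
After 3 (swap(6, 0)): [3, 1, 0, 5, 2, 6, 7, 8, 4]
After 4 (rotate_left(0, 2, k=2)): [0, 3, 1, 5, 2, 6, 7, 8, 4]
After 5 (rotate_left(6, 8, k=1)): [0, 3, 1, 5, 2, 6, 8, 4, 7]
After 6 (reverse(2, 6)): [0, 3, 8, 6, 2, 5, 1, 4, 7]
After 7 (reverse(5, 7)): [0, 3, 8, 6, 2, 4, 1, 5, 7]
After 8 (reverse(7, 8)): [0, 3, 8, 6, 2, 4, 1, 7, 5]
After 9 (swap(5, 7)): [0, 3, 8, 6, 2, 7, 1, 4, 5]

Answer: 2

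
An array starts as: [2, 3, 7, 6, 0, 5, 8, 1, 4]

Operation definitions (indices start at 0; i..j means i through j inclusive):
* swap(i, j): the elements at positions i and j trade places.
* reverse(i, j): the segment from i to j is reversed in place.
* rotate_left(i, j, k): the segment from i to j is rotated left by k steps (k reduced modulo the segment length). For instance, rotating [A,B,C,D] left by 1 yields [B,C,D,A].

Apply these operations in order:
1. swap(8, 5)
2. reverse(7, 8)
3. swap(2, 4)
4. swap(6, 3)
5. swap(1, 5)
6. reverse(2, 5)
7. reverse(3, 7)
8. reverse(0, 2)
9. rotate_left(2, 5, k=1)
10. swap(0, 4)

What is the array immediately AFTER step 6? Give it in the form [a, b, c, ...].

Answer: [2, 4, 3, 7, 8, 0, 6, 5, 1]

Derivation:
After 1 (swap(8, 5)): [2, 3, 7, 6, 0, 4, 8, 1, 5]
After 2 (reverse(7, 8)): [2, 3, 7, 6, 0, 4, 8, 5, 1]
After 3 (swap(2, 4)): [2, 3, 0, 6, 7, 4, 8, 5, 1]
After 4 (swap(6, 3)): [2, 3, 0, 8, 7, 4, 6, 5, 1]
After 5 (swap(1, 5)): [2, 4, 0, 8, 7, 3, 6, 5, 1]
After 6 (reverse(2, 5)): [2, 4, 3, 7, 8, 0, 6, 5, 1]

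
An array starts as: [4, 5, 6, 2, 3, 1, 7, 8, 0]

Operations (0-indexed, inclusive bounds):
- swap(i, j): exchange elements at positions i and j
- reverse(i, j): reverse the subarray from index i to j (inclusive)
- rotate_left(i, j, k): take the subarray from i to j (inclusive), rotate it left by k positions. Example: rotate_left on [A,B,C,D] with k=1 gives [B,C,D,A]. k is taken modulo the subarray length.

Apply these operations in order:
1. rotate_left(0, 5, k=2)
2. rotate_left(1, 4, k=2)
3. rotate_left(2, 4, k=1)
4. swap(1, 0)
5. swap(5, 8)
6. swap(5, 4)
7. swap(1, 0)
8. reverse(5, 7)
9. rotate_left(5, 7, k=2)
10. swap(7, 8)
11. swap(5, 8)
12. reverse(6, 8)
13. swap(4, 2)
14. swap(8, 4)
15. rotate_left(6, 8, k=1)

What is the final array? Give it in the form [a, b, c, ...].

Answer: [6, 1, 0, 3, 8, 7, 5, 2, 4]

Derivation:
After 1 (rotate_left(0, 5, k=2)): [6, 2, 3, 1, 4, 5, 7, 8, 0]
After 2 (rotate_left(1, 4, k=2)): [6, 1, 4, 2, 3, 5, 7, 8, 0]
After 3 (rotate_left(2, 4, k=1)): [6, 1, 2, 3, 4, 5, 7, 8, 0]
After 4 (swap(1, 0)): [1, 6, 2, 3, 4, 5, 7, 8, 0]
After 5 (swap(5, 8)): [1, 6, 2, 3, 4, 0, 7, 8, 5]
After 6 (swap(5, 4)): [1, 6, 2, 3, 0, 4, 7, 8, 5]
After 7 (swap(1, 0)): [6, 1, 2, 3, 0, 4, 7, 8, 5]
After 8 (reverse(5, 7)): [6, 1, 2, 3, 0, 8, 7, 4, 5]
After 9 (rotate_left(5, 7, k=2)): [6, 1, 2, 3, 0, 4, 8, 7, 5]
After 10 (swap(7, 8)): [6, 1, 2, 3, 0, 4, 8, 5, 7]
After 11 (swap(5, 8)): [6, 1, 2, 3, 0, 7, 8, 5, 4]
After 12 (reverse(6, 8)): [6, 1, 2, 3, 0, 7, 4, 5, 8]
After 13 (swap(4, 2)): [6, 1, 0, 3, 2, 7, 4, 5, 8]
After 14 (swap(8, 4)): [6, 1, 0, 3, 8, 7, 4, 5, 2]
After 15 (rotate_left(6, 8, k=1)): [6, 1, 0, 3, 8, 7, 5, 2, 4]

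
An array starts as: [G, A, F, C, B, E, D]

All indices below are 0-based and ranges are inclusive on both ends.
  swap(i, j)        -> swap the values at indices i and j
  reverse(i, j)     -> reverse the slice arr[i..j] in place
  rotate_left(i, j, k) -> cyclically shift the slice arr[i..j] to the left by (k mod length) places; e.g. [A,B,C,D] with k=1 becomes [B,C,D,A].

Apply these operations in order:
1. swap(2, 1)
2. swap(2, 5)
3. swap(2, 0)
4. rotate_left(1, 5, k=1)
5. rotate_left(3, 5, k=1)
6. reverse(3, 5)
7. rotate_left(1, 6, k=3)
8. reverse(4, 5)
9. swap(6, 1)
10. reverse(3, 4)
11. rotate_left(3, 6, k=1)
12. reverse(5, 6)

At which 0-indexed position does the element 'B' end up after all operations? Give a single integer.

After 1 (swap(2, 1)): [G, F, A, C, B, E, D]
After 2 (swap(2, 5)): [G, F, E, C, B, A, D]
After 3 (swap(2, 0)): [E, F, G, C, B, A, D]
After 4 (rotate_left(1, 5, k=1)): [E, G, C, B, A, F, D]
After 5 (rotate_left(3, 5, k=1)): [E, G, C, A, F, B, D]
After 6 (reverse(3, 5)): [E, G, C, B, F, A, D]
After 7 (rotate_left(1, 6, k=3)): [E, F, A, D, G, C, B]
After 8 (reverse(4, 5)): [E, F, A, D, C, G, B]
After 9 (swap(6, 1)): [E, B, A, D, C, G, F]
After 10 (reverse(3, 4)): [E, B, A, C, D, G, F]
After 11 (rotate_left(3, 6, k=1)): [E, B, A, D, G, F, C]
After 12 (reverse(5, 6)): [E, B, A, D, G, C, F]

Answer: 1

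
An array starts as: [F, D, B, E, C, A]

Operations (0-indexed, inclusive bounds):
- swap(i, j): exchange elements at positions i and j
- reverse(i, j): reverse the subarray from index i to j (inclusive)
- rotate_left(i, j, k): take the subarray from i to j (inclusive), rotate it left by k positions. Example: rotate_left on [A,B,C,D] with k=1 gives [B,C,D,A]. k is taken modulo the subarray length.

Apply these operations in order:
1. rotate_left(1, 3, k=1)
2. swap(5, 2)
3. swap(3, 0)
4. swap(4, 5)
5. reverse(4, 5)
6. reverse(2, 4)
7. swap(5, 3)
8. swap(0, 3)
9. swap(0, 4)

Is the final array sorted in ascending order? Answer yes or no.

After 1 (rotate_left(1, 3, k=1)): [F, B, E, D, C, A]
After 2 (swap(5, 2)): [F, B, A, D, C, E]
After 3 (swap(3, 0)): [D, B, A, F, C, E]
After 4 (swap(4, 5)): [D, B, A, F, E, C]
After 5 (reverse(4, 5)): [D, B, A, F, C, E]
After 6 (reverse(2, 4)): [D, B, C, F, A, E]
After 7 (swap(5, 3)): [D, B, C, E, A, F]
After 8 (swap(0, 3)): [E, B, C, D, A, F]
After 9 (swap(0, 4)): [A, B, C, D, E, F]

Answer: yes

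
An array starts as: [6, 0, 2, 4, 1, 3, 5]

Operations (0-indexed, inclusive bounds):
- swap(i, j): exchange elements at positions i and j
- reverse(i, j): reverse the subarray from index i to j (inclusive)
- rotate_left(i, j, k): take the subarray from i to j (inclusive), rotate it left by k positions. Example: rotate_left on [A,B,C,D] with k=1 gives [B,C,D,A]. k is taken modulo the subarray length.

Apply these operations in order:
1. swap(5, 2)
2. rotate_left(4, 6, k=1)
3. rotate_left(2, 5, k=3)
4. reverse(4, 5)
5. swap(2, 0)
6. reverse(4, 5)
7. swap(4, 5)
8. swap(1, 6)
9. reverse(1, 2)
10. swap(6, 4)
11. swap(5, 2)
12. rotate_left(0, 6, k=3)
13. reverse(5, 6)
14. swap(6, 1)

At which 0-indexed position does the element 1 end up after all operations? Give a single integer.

Answer: 2

Derivation:
After 1 (swap(5, 2)): [6, 0, 3, 4, 1, 2, 5]
After 2 (rotate_left(4, 6, k=1)): [6, 0, 3, 4, 2, 5, 1]
After 3 (rotate_left(2, 5, k=3)): [6, 0, 5, 3, 4, 2, 1]
After 4 (reverse(4, 5)): [6, 0, 5, 3, 2, 4, 1]
After 5 (swap(2, 0)): [5, 0, 6, 3, 2, 4, 1]
After 6 (reverse(4, 5)): [5, 0, 6, 3, 4, 2, 1]
After 7 (swap(4, 5)): [5, 0, 6, 3, 2, 4, 1]
After 8 (swap(1, 6)): [5, 1, 6, 3, 2, 4, 0]
After 9 (reverse(1, 2)): [5, 6, 1, 3, 2, 4, 0]
After 10 (swap(6, 4)): [5, 6, 1, 3, 0, 4, 2]
After 11 (swap(5, 2)): [5, 6, 4, 3, 0, 1, 2]
After 12 (rotate_left(0, 6, k=3)): [3, 0, 1, 2, 5, 6, 4]
After 13 (reverse(5, 6)): [3, 0, 1, 2, 5, 4, 6]
After 14 (swap(6, 1)): [3, 6, 1, 2, 5, 4, 0]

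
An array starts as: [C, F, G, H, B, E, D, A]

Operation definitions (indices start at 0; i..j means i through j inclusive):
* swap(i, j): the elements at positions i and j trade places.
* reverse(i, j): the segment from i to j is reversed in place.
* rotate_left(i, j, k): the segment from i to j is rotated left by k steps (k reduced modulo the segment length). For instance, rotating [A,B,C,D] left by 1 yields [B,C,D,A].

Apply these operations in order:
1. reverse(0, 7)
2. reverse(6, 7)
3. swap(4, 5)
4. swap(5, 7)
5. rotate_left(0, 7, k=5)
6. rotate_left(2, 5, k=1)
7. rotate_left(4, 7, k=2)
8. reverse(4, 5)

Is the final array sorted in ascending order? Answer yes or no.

After 1 (reverse(0, 7)): [A, D, E, B, H, G, F, C]
After 2 (reverse(6, 7)): [A, D, E, B, H, G, C, F]
After 3 (swap(4, 5)): [A, D, E, B, G, H, C, F]
After 4 (swap(5, 7)): [A, D, E, B, G, F, C, H]
After 5 (rotate_left(0, 7, k=5)): [F, C, H, A, D, E, B, G]
After 6 (rotate_left(2, 5, k=1)): [F, C, A, D, E, H, B, G]
After 7 (rotate_left(4, 7, k=2)): [F, C, A, D, B, G, E, H]
After 8 (reverse(4, 5)): [F, C, A, D, G, B, E, H]

Answer: no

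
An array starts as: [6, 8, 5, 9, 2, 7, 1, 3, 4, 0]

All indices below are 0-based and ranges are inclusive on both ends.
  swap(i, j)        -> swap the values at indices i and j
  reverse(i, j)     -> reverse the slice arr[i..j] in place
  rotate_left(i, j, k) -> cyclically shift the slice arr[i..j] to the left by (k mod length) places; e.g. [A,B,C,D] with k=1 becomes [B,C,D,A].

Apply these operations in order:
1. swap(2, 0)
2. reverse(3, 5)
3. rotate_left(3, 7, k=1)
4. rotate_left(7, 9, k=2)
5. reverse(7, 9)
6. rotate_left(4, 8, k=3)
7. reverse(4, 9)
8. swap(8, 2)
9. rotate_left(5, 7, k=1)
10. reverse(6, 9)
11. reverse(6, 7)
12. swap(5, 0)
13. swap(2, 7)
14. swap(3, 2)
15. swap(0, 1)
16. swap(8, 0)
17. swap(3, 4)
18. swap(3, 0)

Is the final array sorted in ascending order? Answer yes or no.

After 1 (swap(2, 0)): [5, 8, 6, 9, 2, 7, 1, 3, 4, 0]
After 2 (reverse(3, 5)): [5, 8, 6, 7, 2, 9, 1, 3, 4, 0]
After 3 (rotate_left(3, 7, k=1)): [5, 8, 6, 2, 9, 1, 3, 7, 4, 0]
After 4 (rotate_left(7, 9, k=2)): [5, 8, 6, 2, 9, 1, 3, 0, 7, 4]
After 5 (reverse(7, 9)): [5, 8, 6, 2, 9, 1, 3, 4, 7, 0]
After 6 (rotate_left(4, 8, k=3)): [5, 8, 6, 2, 4, 7, 9, 1, 3, 0]
After 7 (reverse(4, 9)): [5, 8, 6, 2, 0, 3, 1, 9, 7, 4]
After 8 (swap(8, 2)): [5, 8, 7, 2, 0, 3, 1, 9, 6, 4]
After 9 (rotate_left(5, 7, k=1)): [5, 8, 7, 2, 0, 1, 9, 3, 6, 4]
After 10 (reverse(6, 9)): [5, 8, 7, 2, 0, 1, 4, 6, 3, 9]
After 11 (reverse(6, 7)): [5, 8, 7, 2, 0, 1, 6, 4, 3, 9]
After 12 (swap(5, 0)): [1, 8, 7, 2, 0, 5, 6, 4, 3, 9]
After 13 (swap(2, 7)): [1, 8, 4, 2, 0, 5, 6, 7, 3, 9]
After 14 (swap(3, 2)): [1, 8, 2, 4, 0, 5, 6, 7, 3, 9]
After 15 (swap(0, 1)): [8, 1, 2, 4, 0, 5, 6, 7, 3, 9]
After 16 (swap(8, 0)): [3, 1, 2, 4, 0, 5, 6, 7, 8, 9]
After 17 (swap(3, 4)): [3, 1, 2, 0, 4, 5, 6, 7, 8, 9]
After 18 (swap(3, 0)): [0, 1, 2, 3, 4, 5, 6, 7, 8, 9]

Answer: yes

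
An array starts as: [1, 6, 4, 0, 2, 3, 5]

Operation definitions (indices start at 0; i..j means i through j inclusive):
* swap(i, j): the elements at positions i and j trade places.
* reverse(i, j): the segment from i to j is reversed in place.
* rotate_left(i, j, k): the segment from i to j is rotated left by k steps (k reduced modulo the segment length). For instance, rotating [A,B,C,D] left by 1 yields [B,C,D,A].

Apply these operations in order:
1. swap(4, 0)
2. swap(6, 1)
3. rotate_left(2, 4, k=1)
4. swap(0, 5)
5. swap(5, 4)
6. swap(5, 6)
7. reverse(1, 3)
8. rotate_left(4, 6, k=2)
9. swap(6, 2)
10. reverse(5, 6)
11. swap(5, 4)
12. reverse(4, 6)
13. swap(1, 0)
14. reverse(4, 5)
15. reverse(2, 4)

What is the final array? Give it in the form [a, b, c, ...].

Answer: [1, 3, 4, 5, 6, 2, 0]

Derivation:
After 1 (swap(4, 0)): [2, 6, 4, 0, 1, 3, 5]
After 2 (swap(6, 1)): [2, 5, 4, 0, 1, 3, 6]
After 3 (rotate_left(2, 4, k=1)): [2, 5, 0, 1, 4, 3, 6]
After 4 (swap(0, 5)): [3, 5, 0, 1, 4, 2, 6]
After 5 (swap(5, 4)): [3, 5, 0, 1, 2, 4, 6]
After 6 (swap(5, 6)): [3, 5, 0, 1, 2, 6, 4]
After 7 (reverse(1, 3)): [3, 1, 0, 5, 2, 6, 4]
After 8 (rotate_left(4, 6, k=2)): [3, 1, 0, 5, 4, 2, 6]
After 9 (swap(6, 2)): [3, 1, 6, 5, 4, 2, 0]
After 10 (reverse(5, 6)): [3, 1, 6, 5, 4, 0, 2]
After 11 (swap(5, 4)): [3, 1, 6, 5, 0, 4, 2]
After 12 (reverse(4, 6)): [3, 1, 6, 5, 2, 4, 0]
After 13 (swap(1, 0)): [1, 3, 6, 5, 2, 4, 0]
After 14 (reverse(4, 5)): [1, 3, 6, 5, 4, 2, 0]
After 15 (reverse(2, 4)): [1, 3, 4, 5, 6, 2, 0]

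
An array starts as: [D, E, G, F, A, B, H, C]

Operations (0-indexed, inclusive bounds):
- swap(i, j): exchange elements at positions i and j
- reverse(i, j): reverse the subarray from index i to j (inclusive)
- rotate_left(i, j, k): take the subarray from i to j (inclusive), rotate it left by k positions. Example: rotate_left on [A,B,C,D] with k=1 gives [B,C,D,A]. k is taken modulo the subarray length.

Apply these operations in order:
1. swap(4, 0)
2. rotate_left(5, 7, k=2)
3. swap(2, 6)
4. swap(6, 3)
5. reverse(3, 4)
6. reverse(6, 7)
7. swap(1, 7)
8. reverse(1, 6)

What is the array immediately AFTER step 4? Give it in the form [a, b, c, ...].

Answer: [A, E, B, G, D, C, F, H]

Derivation:
After 1 (swap(4, 0)): [A, E, G, F, D, B, H, C]
After 2 (rotate_left(5, 7, k=2)): [A, E, G, F, D, C, B, H]
After 3 (swap(2, 6)): [A, E, B, F, D, C, G, H]
After 4 (swap(6, 3)): [A, E, B, G, D, C, F, H]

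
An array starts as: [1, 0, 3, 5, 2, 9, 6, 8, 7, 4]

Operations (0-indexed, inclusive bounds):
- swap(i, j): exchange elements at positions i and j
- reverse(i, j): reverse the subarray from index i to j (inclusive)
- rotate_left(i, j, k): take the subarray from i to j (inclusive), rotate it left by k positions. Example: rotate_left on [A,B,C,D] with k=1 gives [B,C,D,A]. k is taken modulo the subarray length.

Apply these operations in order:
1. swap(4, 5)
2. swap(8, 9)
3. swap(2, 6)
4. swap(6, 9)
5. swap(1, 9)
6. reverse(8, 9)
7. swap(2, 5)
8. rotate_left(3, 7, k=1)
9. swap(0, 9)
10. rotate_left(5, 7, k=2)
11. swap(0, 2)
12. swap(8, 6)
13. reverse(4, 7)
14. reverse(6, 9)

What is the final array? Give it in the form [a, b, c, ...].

Answer: [2, 3, 4, 9, 8, 0, 1, 7, 6, 5]

Derivation:
After 1 (swap(4, 5)): [1, 0, 3, 5, 9, 2, 6, 8, 7, 4]
After 2 (swap(8, 9)): [1, 0, 3, 5, 9, 2, 6, 8, 4, 7]
After 3 (swap(2, 6)): [1, 0, 6, 5, 9, 2, 3, 8, 4, 7]
After 4 (swap(6, 9)): [1, 0, 6, 5, 9, 2, 7, 8, 4, 3]
After 5 (swap(1, 9)): [1, 3, 6, 5, 9, 2, 7, 8, 4, 0]
After 6 (reverse(8, 9)): [1, 3, 6, 5, 9, 2, 7, 8, 0, 4]
After 7 (swap(2, 5)): [1, 3, 2, 5, 9, 6, 7, 8, 0, 4]
After 8 (rotate_left(3, 7, k=1)): [1, 3, 2, 9, 6, 7, 8, 5, 0, 4]
After 9 (swap(0, 9)): [4, 3, 2, 9, 6, 7, 8, 5, 0, 1]
After 10 (rotate_left(5, 7, k=2)): [4, 3, 2, 9, 6, 5, 7, 8, 0, 1]
After 11 (swap(0, 2)): [2, 3, 4, 9, 6, 5, 7, 8, 0, 1]
After 12 (swap(8, 6)): [2, 3, 4, 9, 6, 5, 0, 8, 7, 1]
After 13 (reverse(4, 7)): [2, 3, 4, 9, 8, 0, 5, 6, 7, 1]
After 14 (reverse(6, 9)): [2, 3, 4, 9, 8, 0, 1, 7, 6, 5]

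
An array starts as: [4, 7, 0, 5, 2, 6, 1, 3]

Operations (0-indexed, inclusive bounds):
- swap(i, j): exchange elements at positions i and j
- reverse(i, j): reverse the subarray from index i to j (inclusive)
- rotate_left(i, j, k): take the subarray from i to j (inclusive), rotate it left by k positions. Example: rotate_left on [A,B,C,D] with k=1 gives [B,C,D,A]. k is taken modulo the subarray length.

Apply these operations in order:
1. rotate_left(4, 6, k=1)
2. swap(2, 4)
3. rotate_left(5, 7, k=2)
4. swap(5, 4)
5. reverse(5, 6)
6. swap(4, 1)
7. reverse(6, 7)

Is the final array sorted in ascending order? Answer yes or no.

After 1 (rotate_left(4, 6, k=1)): [4, 7, 0, 5, 6, 1, 2, 3]
After 2 (swap(2, 4)): [4, 7, 6, 5, 0, 1, 2, 3]
After 3 (rotate_left(5, 7, k=2)): [4, 7, 6, 5, 0, 3, 1, 2]
After 4 (swap(5, 4)): [4, 7, 6, 5, 3, 0, 1, 2]
After 5 (reverse(5, 6)): [4, 7, 6, 5, 3, 1, 0, 2]
After 6 (swap(4, 1)): [4, 3, 6, 5, 7, 1, 0, 2]
After 7 (reverse(6, 7)): [4, 3, 6, 5, 7, 1, 2, 0]

Answer: no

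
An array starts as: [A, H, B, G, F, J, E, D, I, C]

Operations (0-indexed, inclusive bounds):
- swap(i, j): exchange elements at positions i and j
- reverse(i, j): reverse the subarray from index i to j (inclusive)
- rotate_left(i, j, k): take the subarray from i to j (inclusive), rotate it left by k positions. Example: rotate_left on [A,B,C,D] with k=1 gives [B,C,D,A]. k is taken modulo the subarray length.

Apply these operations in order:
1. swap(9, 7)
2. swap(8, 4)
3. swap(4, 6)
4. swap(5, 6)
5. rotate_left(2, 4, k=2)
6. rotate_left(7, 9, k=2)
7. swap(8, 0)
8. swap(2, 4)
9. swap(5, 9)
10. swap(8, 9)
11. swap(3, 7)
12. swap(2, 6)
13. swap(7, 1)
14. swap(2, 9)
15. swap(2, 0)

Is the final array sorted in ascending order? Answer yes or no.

Answer: yes

Derivation:
After 1 (swap(9, 7)): [A, H, B, G, F, J, E, C, I, D]
After 2 (swap(8, 4)): [A, H, B, G, I, J, E, C, F, D]
After 3 (swap(4, 6)): [A, H, B, G, E, J, I, C, F, D]
After 4 (swap(5, 6)): [A, H, B, G, E, I, J, C, F, D]
After 5 (rotate_left(2, 4, k=2)): [A, H, E, B, G, I, J, C, F, D]
After 6 (rotate_left(7, 9, k=2)): [A, H, E, B, G, I, J, D, C, F]
After 7 (swap(8, 0)): [C, H, E, B, G, I, J, D, A, F]
After 8 (swap(2, 4)): [C, H, G, B, E, I, J, D, A, F]
After 9 (swap(5, 9)): [C, H, G, B, E, F, J, D, A, I]
After 10 (swap(8, 9)): [C, H, G, B, E, F, J, D, I, A]
After 11 (swap(3, 7)): [C, H, G, D, E, F, J, B, I, A]
After 12 (swap(2, 6)): [C, H, J, D, E, F, G, B, I, A]
After 13 (swap(7, 1)): [C, B, J, D, E, F, G, H, I, A]
After 14 (swap(2, 9)): [C, B, A, D, E, F, G, H, I, J]
After 15 (swap(2, 0)): [A, B, C, D, E, F, G, H, I, J]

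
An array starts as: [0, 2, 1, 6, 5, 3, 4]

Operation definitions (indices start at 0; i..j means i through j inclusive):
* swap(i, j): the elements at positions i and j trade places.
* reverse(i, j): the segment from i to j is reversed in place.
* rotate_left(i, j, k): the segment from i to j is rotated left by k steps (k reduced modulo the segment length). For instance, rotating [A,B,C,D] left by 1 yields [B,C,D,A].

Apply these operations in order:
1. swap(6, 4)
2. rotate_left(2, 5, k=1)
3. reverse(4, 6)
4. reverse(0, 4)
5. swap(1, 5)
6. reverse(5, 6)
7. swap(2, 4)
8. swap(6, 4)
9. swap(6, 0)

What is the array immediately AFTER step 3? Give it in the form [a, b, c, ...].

After 1 (swap(6, 4)): [0, 2, 1, 6, 4, 3, 5]
After 2 (rotate_left(2, 5, k=1)): [0, 2, 6, 4, 3, 1, 5]
After 3 (reverse(4, 6)): [0, 2, 6, 4, 5, 1, 3]

Answer: [0, 2, 6, 4, 5, 1, 3]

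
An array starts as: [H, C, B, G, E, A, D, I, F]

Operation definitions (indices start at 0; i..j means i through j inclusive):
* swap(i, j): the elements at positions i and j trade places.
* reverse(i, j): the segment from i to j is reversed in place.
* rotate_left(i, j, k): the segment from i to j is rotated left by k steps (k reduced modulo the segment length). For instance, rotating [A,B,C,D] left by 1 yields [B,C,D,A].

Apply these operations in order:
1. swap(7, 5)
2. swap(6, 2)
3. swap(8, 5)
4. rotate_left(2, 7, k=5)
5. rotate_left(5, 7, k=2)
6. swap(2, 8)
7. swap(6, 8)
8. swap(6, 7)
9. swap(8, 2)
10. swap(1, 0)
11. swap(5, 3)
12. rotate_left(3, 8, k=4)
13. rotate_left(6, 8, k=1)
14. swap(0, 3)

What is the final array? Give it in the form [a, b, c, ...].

After 1 (swap(7, 5)): [H, C, B, G, E, I, D, A, F]
After 2 (swap(6, 2)): [H, C, D, G, E, I, B, A, F]
After 3 (swap(8, 5)): [H, C, D, G, E, F, B, A, I]
After 4 (rotate_left(2, 7, k=5)): [H, C, A, D, G, E, F, B, I]
After 5 (rotate_left(5, 7, k=2)): [H, C, A, D, G, B, E, F, I]
After 6 (swap(2, 8)): [H, C, I, D, G, B, E, F, A]
After 7 (swap(6, 8)): [H, C, I, D, G, B, A, F, E]
After 8 (swap(6, 7)): [H, C, I, D, G, B, F, A, E]
After 9 (swap(8, 2)): [H, C, E, D, G, B, F, A, I]
After 10 (swap(1, 0)): [C, H, E, D, G, B, F, A, I]
After 11 (swap(5, 3)): [C, H, E, B, G, D, F, A, I]
After 12 (rotate_left(3, 8, k=4)): [C, H, E, A, I, B, G, D, F]
After 13 (rotate_left(6, 8, k=1)): [C, H, E, A, I, B, D, F, G]
After 14 (swap(0, 3)): [A, H, E, C, I, B, D, F, G]

Answer: [A, H, E, C, I, B, D, F, G]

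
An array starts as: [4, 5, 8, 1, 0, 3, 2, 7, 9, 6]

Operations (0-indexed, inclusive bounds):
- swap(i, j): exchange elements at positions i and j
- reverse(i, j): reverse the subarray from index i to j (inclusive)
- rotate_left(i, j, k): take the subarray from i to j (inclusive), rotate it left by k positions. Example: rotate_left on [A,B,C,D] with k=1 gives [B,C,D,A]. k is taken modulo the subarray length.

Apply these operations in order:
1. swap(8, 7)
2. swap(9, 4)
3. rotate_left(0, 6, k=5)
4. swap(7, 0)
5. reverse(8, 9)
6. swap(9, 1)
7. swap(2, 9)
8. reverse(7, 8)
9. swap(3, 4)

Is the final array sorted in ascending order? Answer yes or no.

Answer: no

Derivation:
After 1 (swap(8, 7)): [4, 5, 8, 1, 0, 3, 2, 9, 7, 6]
After 2 (swap(9, 4)): [4, 5, 8, 1, 6, 3, 2, 9, 7, 0]
After 3 (rotate_left(0, 6, k=5)): [3, 2, 4, 5, 8, 1, 6, 9, 7, 0]
After 4 (swap(7, 0)): [9, 2, 4, 5, 8, 1, 6, 3, 7, 0]
After 5 (reverse(8, 9)): [9, 2, 4, 5, 8, 1, 6, 3, 0, 7]
After 6 (swap(9, 1)): [9, 7, 4, 5, 8, 1, 6, 3, 0, 2]
After 7 (swap(2, 9)): [9, 7, 2, 5, 8, 1, 6, 3, 0, 4]
After 8 (reverse(7, 8)): [9, 7, 2, 5, 8, 1, 6, 0, 3, 4]
After 9 (swap(3, 4)): [9, 7, 2, 8, 5, 1, 6, 0, 3, 4]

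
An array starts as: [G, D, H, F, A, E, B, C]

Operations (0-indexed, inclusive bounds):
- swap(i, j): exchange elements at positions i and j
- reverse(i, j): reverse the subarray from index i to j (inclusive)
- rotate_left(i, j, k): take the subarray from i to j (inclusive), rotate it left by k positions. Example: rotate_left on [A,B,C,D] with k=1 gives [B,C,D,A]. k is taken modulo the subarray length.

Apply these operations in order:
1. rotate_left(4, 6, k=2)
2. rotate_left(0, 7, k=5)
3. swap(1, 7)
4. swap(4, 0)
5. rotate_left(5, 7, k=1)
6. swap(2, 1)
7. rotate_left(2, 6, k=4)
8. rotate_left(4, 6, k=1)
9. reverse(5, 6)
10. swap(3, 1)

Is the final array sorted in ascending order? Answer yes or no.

Answer: no

Derivation:
After 1 (rotate_left(4, 6, k=2)): [G, D, H, F, B, A, E, C]
After 2 (rotate_left(0, 7, k=5)): [A, E, C, G, D, H, F, B]
After 3 (swap(1, 7)): [A, B, C, G, D, H, F, E]
After 4 (swap(4, 0)): [D, B, C, G, A, H, F, E]
After 5 (rotate_left(5, 7, k=1)): [D, B, C, G, A, F, E, H]
After 6 (swap(2, 1)): [D, C, B, G, A, F, E, H]
After 7 (rotate_left(2, 6, k=4)): [D, C, E, B, G, A, F, H]
After 8 (rotate_left(4, 6, k=1)): [D, C, E, B, A, F, G, H]
After 9 (reverse(5, 6)): [D, C, E, B, A, G, F, H]
After 10 (swap(3, 1)): [D, B, E, C, A, G, F, H]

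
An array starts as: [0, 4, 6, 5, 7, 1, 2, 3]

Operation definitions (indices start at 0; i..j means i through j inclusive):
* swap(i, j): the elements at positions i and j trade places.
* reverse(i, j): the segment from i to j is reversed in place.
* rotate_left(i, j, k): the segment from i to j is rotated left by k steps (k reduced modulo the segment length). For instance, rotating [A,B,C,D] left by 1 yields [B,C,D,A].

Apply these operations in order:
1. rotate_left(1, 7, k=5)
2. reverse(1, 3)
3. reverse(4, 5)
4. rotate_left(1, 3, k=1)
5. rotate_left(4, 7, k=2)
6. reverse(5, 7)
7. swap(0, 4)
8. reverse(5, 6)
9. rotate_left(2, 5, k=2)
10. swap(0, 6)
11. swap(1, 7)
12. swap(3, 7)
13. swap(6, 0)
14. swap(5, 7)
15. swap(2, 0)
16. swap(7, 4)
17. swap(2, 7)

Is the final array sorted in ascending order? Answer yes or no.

After 1 (rotate_left(1, 7, k=5)): [0, 2, 3, 4, 6, 5, 7, 1]
After 2 (reverse(1, 3)): [0, 4, 3, 2, 6, 5, 7, 1]
After 3 (reverse(4, 5)): [0, 4, 3, 2, 5, 6, 7, 1]
After 4 (rotate_left(1, 3, k=1)): [0, 3, 2, 4, 5, 6, 7, 1]
After 5 (rotate_left(4, 7, k=2)): [0, 3, 2, 4, 7, 1, 5, 6]
After 6 (reverse(5, 7)): [0, 3, 2, 4, 7, 6, 5, 1]
After 7 (swap(0, 4)): [7, 3, 2, 4, 0, 6, 5, 1]
After 8 (reverse(5, 6)): [7, 3, 2, 4, 0, 5, 6, 1]
After 9 (rotate_left(2, 5, k=2)): [7, 3, 0, 5, 2, 4, 6, 1]
After 10 (swap(0, 6)): [6, 3, 0, 5, 2, 4, 7, 1]
After 11 (swap(1, 7)): [6, 1, 0, 5, 2, 4, 7, 3]
After 12 (swap(3, 7)): [6, 1, 0, 3, 2, 4, 7, 5]
After 13 (swap(6, 0)): [7, 1, 0, 3, 2, 4, 6, 5]
After 14 (swap(5, 7)): [7, 1, 0, 3, 2, 5, 6, 4]
After 15 (swap(2, 0)): [0, 1, 7, 3, 2, 5, 6, 4]
After 16 (swap(7, 4)): [0, 1, 7, 3, 4, 5, 6, 2]
After 17 (swap(2, 7)): [0, 1, 2, 3, 4, 5, 6, 7]

Answer: yes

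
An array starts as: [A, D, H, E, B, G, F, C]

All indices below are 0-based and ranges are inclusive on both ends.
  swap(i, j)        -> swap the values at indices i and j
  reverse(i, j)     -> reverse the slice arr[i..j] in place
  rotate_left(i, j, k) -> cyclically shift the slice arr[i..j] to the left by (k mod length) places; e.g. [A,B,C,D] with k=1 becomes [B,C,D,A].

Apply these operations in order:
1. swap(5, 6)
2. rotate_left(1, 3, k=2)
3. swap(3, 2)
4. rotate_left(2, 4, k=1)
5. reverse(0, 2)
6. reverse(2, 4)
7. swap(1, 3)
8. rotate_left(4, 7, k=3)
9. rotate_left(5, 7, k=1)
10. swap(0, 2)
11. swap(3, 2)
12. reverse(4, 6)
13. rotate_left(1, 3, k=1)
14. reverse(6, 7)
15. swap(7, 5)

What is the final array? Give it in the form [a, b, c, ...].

Answer: [H, E, D, B, G, C, A, F]

Derivation:
After 1 (swap(5, 6)): [A, D, H, E, B, F, G, C]
After 2 (rotate_left(1, 3, k=2)): [A, E, D, H, B, F, G, C]
After 3 (swap(3, 2)): [A, E, H, D, B, F, G, C]
After 4 (rotate_left(2, 4, k=1)): [A, E, D, B, H, F, G, C]
After 5 (reverse(0, 2)): [D, E, A, B, H, F, G, C]
After 6 (reverse(2, 4)): [D, E, H, B, A, F, G, C]
After 7 (swap(1, 3)): [D, B, H, E, A, F, G, C]
After 8 (rotate_left(4, 7, k=3)): [D, B, H, E, C, A, F, G]
After 9 (rotate_left(5, 7, k=1)): [D, B, H, E, C, F, G, A]
After 10 (swap(0, 2)): [H, B, D, E, C, F, G, A]
After 11 (swap(3, 2)): [H, B, E, D, C, F, G, A]
After 12 (reverse(4, 6)): [H, B, E, D, G, F, C, A]
After 13 (rotate_left(1, 3, k=1)): [H, E, D, B, G, F, C, A]
After 14 (reverse(6, 7)): [H, E, D, B, G, F, A, C]
After 15 (swap(7, 5)): [H, E, D, B, G, C, A, F]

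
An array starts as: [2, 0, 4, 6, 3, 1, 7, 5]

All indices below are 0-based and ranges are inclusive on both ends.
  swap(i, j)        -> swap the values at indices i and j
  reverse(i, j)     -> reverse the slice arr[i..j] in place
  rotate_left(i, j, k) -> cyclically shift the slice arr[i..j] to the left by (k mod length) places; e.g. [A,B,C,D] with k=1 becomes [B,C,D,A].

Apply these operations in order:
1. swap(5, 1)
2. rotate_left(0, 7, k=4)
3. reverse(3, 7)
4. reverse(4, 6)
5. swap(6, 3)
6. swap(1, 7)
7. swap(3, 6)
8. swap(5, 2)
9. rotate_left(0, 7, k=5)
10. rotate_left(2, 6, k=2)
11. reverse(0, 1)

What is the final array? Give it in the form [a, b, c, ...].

After 1 (swap(5, 1)): [2, 1, 4, 6, 3, 0, 7, 5]
After 2 (rotate_left(0, 7, k=4)): [3, 0, 7, 5, 2, 1, 4, 6]
After 3 (reverse(3, 7)): [3, 0, 7, 6, 4, 1, 2, 5]
After 4 (reverse(4, 6)): [3, 0, 7, 6, 2, 1, 4, 5]
After 5 (swap(6, 3)): [3, 0, 7, 4, 2, 1, 6, 5]
After 6 (swap(1, 7)): [3, 5, 7, 4, 2, 1, 6, 0]
After 7 (swap(3, 6)): [3, 5, 7, 6, 2, 1, 4, 0]
After 8 (swap(5, 2)): [3, 5, 1, 6, 2, 7, 4, 0]
After 9 (rotate_left(0, 7, k=5)): [7, 4, 0, 3, 5, 1, 6, 2]
After 10 (rotate_left(2, 6, k=2)): [7, 4, 5, 1, 6, 0, 3, 2]
After 11 (reverse(0, 1)): [4, 7, 5, 1, 6, 0, 3, 2]

Answer: [4, 7, 5, 1, 6, 0, 3, 2]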